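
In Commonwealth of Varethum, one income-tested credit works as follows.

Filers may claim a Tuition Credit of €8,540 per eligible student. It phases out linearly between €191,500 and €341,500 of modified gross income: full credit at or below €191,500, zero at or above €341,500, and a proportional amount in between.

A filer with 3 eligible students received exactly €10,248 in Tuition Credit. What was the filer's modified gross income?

€281,500

Full credit = 3 × €8,540 = €25,620.
€10,248 is 10,248/25,620 of the full €25,620, so 15,372/25,620 of the €150,000 range has been used: income = €191,500 + €150,000 × 15,372/25,620 = €281,500.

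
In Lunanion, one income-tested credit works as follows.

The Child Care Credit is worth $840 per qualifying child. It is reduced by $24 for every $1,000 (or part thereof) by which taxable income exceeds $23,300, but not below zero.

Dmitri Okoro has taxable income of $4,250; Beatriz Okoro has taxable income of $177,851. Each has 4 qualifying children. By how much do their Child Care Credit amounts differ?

Dmitri ($4,250): Child Care Credit: base = 4 × $840 = $3,360. $4,250 is at or below the $23,300 threshold, so the full $3,360 applies.
Beatriz ($177,851): Child Care Credit: base = 4 × $840 = $3,360. income exceeds $23,300 by $154,551 → 155 increments × $24 = $3,720 ≥ base, so the credit is $0.
Difference: |$3,360 − $0| = $3,360.

$3,360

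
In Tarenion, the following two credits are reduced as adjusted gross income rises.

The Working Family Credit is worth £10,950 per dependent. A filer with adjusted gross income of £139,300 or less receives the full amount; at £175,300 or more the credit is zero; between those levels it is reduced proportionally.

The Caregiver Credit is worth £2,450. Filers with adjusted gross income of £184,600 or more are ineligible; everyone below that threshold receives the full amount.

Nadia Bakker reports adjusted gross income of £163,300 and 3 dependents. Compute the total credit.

Working Family Credit: base = 3 × £10,950 = £32,850. £163,300 is £24,000 into a £36,000 phase-out range, leaving 12,000/36,000 of the credit: £32,850 × 12,000/36,000 = £10,950.
Caregiver Credit: £163,300 is below the £184,600 cutoff, so the full £2,450 applies.
Total: £10,950 + £2,450 = £13,400.

£13,400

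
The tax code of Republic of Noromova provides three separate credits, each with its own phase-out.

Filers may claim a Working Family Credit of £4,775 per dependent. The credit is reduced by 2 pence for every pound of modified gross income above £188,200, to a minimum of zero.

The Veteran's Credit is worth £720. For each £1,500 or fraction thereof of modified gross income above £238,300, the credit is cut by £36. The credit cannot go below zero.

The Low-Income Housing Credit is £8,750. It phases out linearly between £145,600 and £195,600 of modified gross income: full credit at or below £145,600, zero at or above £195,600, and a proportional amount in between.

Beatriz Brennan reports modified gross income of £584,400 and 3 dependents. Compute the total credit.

£6,401

Working Family Credit: base = 3 × £4,775 = £14,325. 2% of the £396,200 excess over £188,200 is £7,924; credit = £14,325 − £7,924 = £6,401.
Veteran's Credit: income exceeds £238,300 by £346,100 → 231 increments × £36 = £8,316 ≥ base, so the credit is £0.
Low-Income Housing Credit: £584,400 is at or above £195,600, so the credit is £0.
Total: £6,401 + £0 + £0 = £6,401.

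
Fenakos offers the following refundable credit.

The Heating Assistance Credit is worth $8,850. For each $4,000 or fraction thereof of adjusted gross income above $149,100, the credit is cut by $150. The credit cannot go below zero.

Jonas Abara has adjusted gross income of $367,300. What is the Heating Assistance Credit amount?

$600

Heating Assistance Credit: income exceeds $149,100 by $218,200, which is 55 full-or-partial $4,000 increments; reduction = 55 × $150 = $8,250, leaving $600.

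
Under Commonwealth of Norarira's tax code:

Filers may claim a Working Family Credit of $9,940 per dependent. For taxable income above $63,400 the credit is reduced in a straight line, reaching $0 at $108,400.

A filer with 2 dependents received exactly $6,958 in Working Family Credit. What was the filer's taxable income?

$92,650

Full credit = 2 × $9,940 = $19,880.
$6,958 is 6,958/19,880 of the full $19,880, so 12,922/19,880 of the $45,000 range has been used: income = $63,400 + $45,000 × 12,922/19,880 = $92,650.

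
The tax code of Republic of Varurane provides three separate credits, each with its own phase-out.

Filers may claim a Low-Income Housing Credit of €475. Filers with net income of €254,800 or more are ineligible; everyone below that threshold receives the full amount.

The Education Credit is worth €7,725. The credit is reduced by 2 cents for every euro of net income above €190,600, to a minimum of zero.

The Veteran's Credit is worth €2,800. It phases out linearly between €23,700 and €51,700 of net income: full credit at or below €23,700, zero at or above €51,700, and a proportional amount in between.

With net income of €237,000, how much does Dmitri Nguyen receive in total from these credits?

Low-Income Housing Credit: €237,000 is below the €254,800 cutoff, so the full €475 applies.
Education Credit: 2% of the €46,400 excess over €190,600 is €928; credit = €7,725 − €928 = €6,797.
Veteran's Credit: €237,000 is at or above €51,700, so the credit is €0.
Total: €475 + €6,797 + €0 = €7,272.

€7,272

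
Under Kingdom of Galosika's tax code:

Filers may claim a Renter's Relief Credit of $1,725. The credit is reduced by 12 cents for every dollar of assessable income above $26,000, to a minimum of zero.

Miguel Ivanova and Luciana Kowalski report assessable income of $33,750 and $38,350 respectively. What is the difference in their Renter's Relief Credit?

Miguel ($33,750): Renter's Relief Credit: 12% of the $7,750 excess over $26,000 is $930; credit = $1,725 − $930 = $795.
Luciana ($38,350): Renter's Relief Credit: 12% of the $12,350 excess over $26,000 is $1,482; credit = $1,725 − $1,482 = $243.
Difference: |$795 − $243| = $552.

$552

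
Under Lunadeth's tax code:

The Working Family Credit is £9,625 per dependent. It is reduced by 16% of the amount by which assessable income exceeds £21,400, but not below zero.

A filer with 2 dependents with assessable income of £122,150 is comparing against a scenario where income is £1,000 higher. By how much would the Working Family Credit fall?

At £122,150 — base = 2 × £9,625 = £19,250. 16% of the £100,750 excess over £21,400 is £16,120; credit = £19,250 − £16,120 = £3,130.
At £123,150 — base = 2 × £9,625 = £19,250. 16% of the £101,750 excess over £21,400 is £16,280; credit = £19,250 − £16,280 = £2,970.
Lost: £3,130 − £2,970 = £160.

£160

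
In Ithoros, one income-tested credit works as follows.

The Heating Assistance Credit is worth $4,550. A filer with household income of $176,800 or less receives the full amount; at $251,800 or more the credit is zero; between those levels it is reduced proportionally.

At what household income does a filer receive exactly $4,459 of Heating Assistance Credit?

$4,459 is 4,459/4,550 of the full $4,550, so 91/4,550 of the $75,000 range has been used: income = $176,800 + $75,000 × 91/4,550 = $178,300.

$178,300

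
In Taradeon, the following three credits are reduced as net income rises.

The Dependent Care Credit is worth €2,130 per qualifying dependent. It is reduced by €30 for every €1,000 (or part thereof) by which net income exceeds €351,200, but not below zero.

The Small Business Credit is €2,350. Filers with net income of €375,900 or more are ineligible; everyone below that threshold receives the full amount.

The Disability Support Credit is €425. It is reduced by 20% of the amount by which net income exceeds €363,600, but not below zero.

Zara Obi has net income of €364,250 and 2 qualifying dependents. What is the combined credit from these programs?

€6,485

Dependent Care Credit: base = 2 × €2,130 = €4,260. income exceeds €351,200 by €13,050, which is 14 full-or-partial €1,000 increments; reduction = 14 × €30 = €420, leaving €3,840.
Small Business Credit: €364,250 is below the €375,900 cutoff, so the full €2,350 applies.
Disability Support Credit: 20% of the €650 excess over €363,600 is €130; credit = €425 − €130 = €295.
Total: €3,840 + €2,350 + €295 = €6,485.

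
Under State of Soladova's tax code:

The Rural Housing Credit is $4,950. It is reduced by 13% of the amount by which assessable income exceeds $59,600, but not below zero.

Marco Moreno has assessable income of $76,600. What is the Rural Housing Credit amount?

Rural Housing Credit: 13% of the $17,000 excess over $59,600 is $2,210; credit = $4,950 − $2,210 = $2,740.

$2,740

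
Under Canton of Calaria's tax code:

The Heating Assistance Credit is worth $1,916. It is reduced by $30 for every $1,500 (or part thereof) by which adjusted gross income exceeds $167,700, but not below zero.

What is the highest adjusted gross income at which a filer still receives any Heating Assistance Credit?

$262,200

After 63 increments the reduction is 63 × $30 = $1,890, leaving $26; one more increment wipes it out. Increment 63 ends at excess 63 × $1,500 = $94,500, so the highest qualifying income is $167,700 + $94,500 = $262,200.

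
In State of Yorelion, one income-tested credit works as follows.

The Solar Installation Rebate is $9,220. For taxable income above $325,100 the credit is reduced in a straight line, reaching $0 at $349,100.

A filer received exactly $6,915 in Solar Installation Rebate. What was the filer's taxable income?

$331,100

$6,915 is 6,915/9,220 of the full $9,220, so 2,305/9,220 of the $24,000 range has been used: income = $325,100 + $24,000 × 2,305/9,220 = $331,100.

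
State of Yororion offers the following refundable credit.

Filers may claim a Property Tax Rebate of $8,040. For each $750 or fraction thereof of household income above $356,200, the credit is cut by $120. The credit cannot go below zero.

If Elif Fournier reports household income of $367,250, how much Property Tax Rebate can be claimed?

Property Tax Rebate: income exceeds $356,200 by $11,050, which is 15 full-or-partial $750 increments; reduction = 15 × $120 = $1,800, leaving $6,240.

$6,240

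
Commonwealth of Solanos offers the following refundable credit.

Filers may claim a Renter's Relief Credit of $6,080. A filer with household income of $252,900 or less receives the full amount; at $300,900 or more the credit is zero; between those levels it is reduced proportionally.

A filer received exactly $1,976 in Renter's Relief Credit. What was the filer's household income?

$1,976 is 1,976/6,080 of the full $6,080, so 4,104/6,080 of the $48,000 range has been used: income = $252,900 + $48,000 × 4,104/6,080 = $285,300.

$285,300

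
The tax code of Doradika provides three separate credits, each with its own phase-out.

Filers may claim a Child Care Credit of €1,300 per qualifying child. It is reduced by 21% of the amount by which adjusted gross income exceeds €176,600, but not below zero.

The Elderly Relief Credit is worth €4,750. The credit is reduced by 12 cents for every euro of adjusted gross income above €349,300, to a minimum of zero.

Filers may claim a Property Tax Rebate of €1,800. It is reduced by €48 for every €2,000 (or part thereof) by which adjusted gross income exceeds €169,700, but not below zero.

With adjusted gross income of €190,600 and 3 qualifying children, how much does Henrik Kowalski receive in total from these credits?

€6,982

Child Care Credit: base = 3 × €1,300 = €3,900. 21% of the €14,000 excess over €176,600 is €2,940; credit = €3,900 − €2,940 = €960.
Elderly Relief Credit: €190,600 is at or below the €349,300 threshold, so the full €4,750 applies.
Property Tax Rebate: income exceeds €169,700 by €20,900, which is 11 full-or-partial €2,000 increments; reduction = 11 × €48 = €528, leaving €1,272.
Total: €960 + €4,750 + €1,272 = €6,982.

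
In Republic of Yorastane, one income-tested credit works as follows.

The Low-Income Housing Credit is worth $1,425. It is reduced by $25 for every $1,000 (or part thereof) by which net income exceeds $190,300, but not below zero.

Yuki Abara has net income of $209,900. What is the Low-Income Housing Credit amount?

Low-Income Housing Credit: income exceeds $190,300 by $19,600, which is 20 full-or-partial $1,000 increments; reduction = 20 × $25 = $500, leaving $925.

$925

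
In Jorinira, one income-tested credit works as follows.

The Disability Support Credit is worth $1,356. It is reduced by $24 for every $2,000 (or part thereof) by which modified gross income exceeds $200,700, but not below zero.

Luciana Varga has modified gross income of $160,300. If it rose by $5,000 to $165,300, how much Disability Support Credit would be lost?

$0

At $160,300 — $160,300 is at or below the $200,700 threshold, so the full $1,356 applies.
At $165,300 — $165,300 is at or below the $200,700 threshold, so the full $1,356 applies.
Lost: $1,356 − $1,356 = $0.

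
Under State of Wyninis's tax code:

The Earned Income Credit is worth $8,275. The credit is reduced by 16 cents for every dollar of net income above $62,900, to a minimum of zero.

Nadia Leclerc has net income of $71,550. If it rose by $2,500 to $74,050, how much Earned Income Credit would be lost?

$400

At $71,550 — 16% of the $8,650 excess over $62,900 is $1,384; credit = $8,275 − $1,384 = $6,891.
At $74,050 — 16% of the $11,150 excess over $62,900 is $1,784; credit = $8,275 − $1,784 = $6,491.
Lost: $6,891 − $6,491 = $400.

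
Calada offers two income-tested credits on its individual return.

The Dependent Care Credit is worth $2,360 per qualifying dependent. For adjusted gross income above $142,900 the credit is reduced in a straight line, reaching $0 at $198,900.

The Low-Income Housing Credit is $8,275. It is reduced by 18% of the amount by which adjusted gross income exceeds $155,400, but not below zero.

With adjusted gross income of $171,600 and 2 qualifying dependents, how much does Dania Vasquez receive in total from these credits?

$7,660

Dependent Care Credit: base = 2 × $2,360 = $4,720. $171,600 is $28,700 into a $56,000 phase-out range, leaving 27,300/56,000 of the credit: $4,720 × 27,300/56,000 = $2,301.
Low-Income Housing Credit: 18% of the $16,200 excess over $155,400 is $2,916; credit = $8,275 − $2,916 = $5,359.
Total: $2,301 + $5,359 = $7,660.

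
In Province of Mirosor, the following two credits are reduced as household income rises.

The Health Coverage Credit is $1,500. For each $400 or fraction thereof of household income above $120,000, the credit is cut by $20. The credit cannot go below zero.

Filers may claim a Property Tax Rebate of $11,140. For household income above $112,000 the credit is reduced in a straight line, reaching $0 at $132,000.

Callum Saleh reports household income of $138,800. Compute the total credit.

$560

Health Coverage Credit: income exceeds $120,000 by $18,800, which is 47 full-or-partial $400 increments; reduction = 47 × $20 = $940, leaving $560.
Property Tax Rebate: $138,800 is at or above $132,000, so the credit is $0.
Total: $560 + $0 = $560.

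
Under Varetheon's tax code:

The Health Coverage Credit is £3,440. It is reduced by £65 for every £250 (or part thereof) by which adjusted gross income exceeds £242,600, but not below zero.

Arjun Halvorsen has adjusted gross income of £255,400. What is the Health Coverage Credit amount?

£60

Health Coverage Credit: income exceeds £242,600 by £12,800, which is 52 full-or-partial £250 increments; reduction = 52 × £65 = £3,380, leaving £60.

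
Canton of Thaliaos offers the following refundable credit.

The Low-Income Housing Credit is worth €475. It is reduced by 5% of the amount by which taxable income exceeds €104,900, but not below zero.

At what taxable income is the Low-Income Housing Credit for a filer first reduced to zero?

€114,400

The credit falls by 5% of each euro above €104,900, so it reaches zero when the excess is €475 / 5% = €9,500: income = €104,900 + €9,500 = €114,400.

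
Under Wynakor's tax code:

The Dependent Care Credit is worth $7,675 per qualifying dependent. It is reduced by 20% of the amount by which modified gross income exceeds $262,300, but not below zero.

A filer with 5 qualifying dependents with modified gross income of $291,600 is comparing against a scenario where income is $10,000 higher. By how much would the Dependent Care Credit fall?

At $291,600 — base = 5 × $7,675 = $38,375. 20% of the $29,300 excess over $262,300 is $5,860; credit = $38,375 − $5,860 = $32,515.
At $301,600 — base = 5 × $7,675 = $38,375. 20% of the $39,300 excess over $262,300 is $7,860; credit = $38,375 − $7,860 = $30,515.
Lost: $32,515 − $30,515 = $2,000.

$2,000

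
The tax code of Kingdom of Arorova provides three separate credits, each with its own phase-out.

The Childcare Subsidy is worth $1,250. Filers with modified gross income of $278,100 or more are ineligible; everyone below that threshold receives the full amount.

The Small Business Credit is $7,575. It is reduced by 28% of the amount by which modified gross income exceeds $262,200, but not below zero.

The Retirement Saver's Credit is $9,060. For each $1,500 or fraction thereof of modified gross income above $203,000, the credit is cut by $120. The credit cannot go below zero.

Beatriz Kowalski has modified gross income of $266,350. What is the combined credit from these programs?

$11,563

Childcare Subsidy: $266,350 is below the $278,100 cutoff, so the full $1,250 applies.
Small Business Credit: 28% of the $4,150 excess over $262,200 is $1,162; credit = $7,575 − $1,162 = $6,413.
Retirement Saver's Credit: income exceeds $203,000 by $63,350, which is 43 full-or-partial $1,500 increments; reduction = 43 × $120 = $5,160, leaving $3,900.
Total: $1,250 + $6,413 + $3,900 = $11,563.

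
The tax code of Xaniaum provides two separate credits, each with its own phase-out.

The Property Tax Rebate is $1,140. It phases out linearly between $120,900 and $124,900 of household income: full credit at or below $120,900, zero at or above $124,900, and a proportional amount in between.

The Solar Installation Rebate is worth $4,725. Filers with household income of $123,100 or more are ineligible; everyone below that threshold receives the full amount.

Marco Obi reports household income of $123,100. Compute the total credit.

$513

Property Tax Rebate: $123,100 is $2,200 into a $4,000 phase-out range, leaving 1,800/4,000 of the credit: $1,140 × 1,800/4,000 = $513.
Solar Installation Rebate: $123,100 meets or exceeds the $123,100 cutoff, so the credit is $0.
Total: $513 + $0 = $513.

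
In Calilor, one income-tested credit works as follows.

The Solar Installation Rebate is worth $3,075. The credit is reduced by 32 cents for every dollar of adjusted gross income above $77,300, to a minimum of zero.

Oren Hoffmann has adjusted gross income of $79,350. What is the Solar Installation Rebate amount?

Solar Installation Rebate: 32% of the $2,050 excess over $77,300 is $656; credit = $3,075 − $656 = $2,419.

$2,419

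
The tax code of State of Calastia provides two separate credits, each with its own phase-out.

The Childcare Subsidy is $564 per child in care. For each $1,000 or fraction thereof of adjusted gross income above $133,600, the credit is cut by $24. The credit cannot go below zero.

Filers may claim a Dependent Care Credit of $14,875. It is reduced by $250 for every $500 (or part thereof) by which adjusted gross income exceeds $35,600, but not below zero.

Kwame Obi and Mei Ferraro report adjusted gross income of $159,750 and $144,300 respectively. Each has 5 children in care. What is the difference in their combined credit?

$384

Kwame ($159,750): Childcare Subsidy: base = 5 × $564 = $2,820. income exceeds $133,600 by $26,150, which is 27 full-or-partial $1,000 increments; reduction = 27 × $24 = $648, leaving $2,172. Dependent Care Credit: income exceeds $35,600 by $124,150 → 249 increments × $250 = $62,250 ≥ base, so the credit is $0. total $2,172 + $0 = $2,172
Mei ($144,300): Childcare Subsidy: base = 5 × $564 = $2,820. income exceeds $133,600 by $10,700, which is 11 full-or-partial $1,000 increments; reduction = 11 × $24 = $264, leaving $2,556. Dependent Care Credit: income exceeds $35,600 by $108,700 → 218 increments × $250 = $54,500 ≥ base, so the credit is $0. total $2,556 + $0 = $2,556
Difference: |$2,172 − $2,556| = $384.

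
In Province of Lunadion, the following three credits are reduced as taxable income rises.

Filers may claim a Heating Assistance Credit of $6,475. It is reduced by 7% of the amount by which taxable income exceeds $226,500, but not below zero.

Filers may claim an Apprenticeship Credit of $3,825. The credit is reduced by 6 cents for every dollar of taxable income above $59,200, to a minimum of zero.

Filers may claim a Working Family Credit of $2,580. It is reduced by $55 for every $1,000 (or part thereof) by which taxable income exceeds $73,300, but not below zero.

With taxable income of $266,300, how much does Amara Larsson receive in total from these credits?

$3,689

Heating Assistance Credit: 7% of the $39,800 excess over $226,500 is $2,786; credit = $6,475 − $2,786 = $3,689.
Apprenticeship Credit: 6% of the $207,100 excess over $59,200 is $12,426 ≥ base, so the credit is $0.
Working Family Credit: income exceeds $73,300 by $193,000 → 193 increments × $55 = $10,615 ≥ base, so the credit is $0.
Total: $3,689 + $0 + $0 = $3,689.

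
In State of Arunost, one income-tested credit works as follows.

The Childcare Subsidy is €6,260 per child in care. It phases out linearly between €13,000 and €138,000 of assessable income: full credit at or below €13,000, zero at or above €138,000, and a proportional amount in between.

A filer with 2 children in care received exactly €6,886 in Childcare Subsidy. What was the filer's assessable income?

Full credit = 2 × €6,260 = €12,520.
€6,886 is 6,886/12,520 of the full €12,520, so 5,634/12,520 of the €125,000 range has been used: income = €13,000 + €125,000 × 5,634/12,520 = €69,250.

€69,250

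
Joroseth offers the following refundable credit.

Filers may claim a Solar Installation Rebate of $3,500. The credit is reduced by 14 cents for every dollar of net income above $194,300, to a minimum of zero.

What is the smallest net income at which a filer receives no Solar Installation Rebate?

The credit falls by 14% of each dollar above $194,300, so it reaches zero when the excess is $3,500 / 14% = $25,000: income = $194,300 + $25,000 = $219,300.

$219,300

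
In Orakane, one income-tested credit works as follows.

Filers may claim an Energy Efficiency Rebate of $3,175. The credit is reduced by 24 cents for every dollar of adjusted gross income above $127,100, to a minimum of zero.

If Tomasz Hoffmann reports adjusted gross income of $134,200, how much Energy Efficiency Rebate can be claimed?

$1,471

Energy Efficiency Rebate: 24% of the $7,100 excess over $127,100 is $1,704; credit = $3,175 − $1,704 = $1,471.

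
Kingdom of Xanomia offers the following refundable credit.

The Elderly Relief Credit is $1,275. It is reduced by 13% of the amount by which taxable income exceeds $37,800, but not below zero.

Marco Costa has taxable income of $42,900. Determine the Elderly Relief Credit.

Elderly Relief Credit: 13% of the $5,100 excess over $37,800 is $663; credit = $1,275 − $663 = $612.

$612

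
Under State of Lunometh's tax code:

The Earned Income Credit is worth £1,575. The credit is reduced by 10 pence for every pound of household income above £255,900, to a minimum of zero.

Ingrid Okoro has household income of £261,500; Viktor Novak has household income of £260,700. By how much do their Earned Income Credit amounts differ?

£80

Ingrid (£261,500): Earned Income Credit: 10% of the £5,600 excess over £255,900 is £560; credit = £1,575 − £560 = £1,015.
Viktor (£260,700): Earned Income Credit: 10% of the £4,800 excess over £255,900 is £480; credit = £1,575 − £480 = £1,095.
Difference: |£1,015 − £1,095| = £80.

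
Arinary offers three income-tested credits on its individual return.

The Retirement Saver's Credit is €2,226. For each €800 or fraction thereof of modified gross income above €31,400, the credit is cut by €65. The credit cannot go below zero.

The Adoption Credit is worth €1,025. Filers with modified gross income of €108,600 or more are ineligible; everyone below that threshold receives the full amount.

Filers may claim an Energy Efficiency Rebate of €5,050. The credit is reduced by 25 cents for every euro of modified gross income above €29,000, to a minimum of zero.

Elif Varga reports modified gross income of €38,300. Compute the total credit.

€5,391

Retirement Saver's Credit: income exceeds €31,400 by €6,900, which is 9 full-or-partial €800 increments; reduction = 9 × €65 = €585, leaving €1,641.
Adoption Credit: €38,300 is below the €108,600 cutoff, so the full €1,025 applies.
Energy Efficiency Rebate: 25% of the €9,300 excess over €29,000 is €2,325; credit = €5,050 − €2,325 = €2,725.
Total: €1,641 + €1,025 + €2,725 = €5,391.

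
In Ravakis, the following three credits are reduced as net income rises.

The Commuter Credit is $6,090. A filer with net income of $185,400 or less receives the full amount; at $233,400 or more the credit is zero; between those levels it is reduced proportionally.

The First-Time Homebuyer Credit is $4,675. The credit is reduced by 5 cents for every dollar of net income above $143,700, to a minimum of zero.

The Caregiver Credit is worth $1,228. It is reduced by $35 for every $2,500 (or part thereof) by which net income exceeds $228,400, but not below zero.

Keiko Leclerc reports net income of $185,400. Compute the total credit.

Commuter Credit: $185,400 is at or below the $185,400 threshold, so the full $6,090 applies.
First-Time Homebuyer Credit: 5% of the $41,700 excess over $143,700 is $2,085; credit = $4,675 − $2,085 = $2,590.
Caregiver Credit: $185,400 is at or below the $228,400 threshold, so the full $1,228 applies.
Total: $6,090 + $2,590 + $1,228 = $9,908.

$9,908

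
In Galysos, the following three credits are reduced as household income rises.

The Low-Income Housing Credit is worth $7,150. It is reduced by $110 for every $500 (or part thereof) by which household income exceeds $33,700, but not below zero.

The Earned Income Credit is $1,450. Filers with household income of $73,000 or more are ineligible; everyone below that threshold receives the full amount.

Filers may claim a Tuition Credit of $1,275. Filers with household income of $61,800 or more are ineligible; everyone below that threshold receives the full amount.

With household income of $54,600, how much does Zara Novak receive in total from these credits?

Low-Income Housing Credit: income exceeds $33,700 by $20,900, which is 42 full-or-partial $500 increments; reduction = 42 × $110 = $4,620, leaving $2,530.
Earned Income Credit: $54,600 is below the $73,000 cutoff, so the full $1,450 applies.
Tuition Credit: $54,600 is below the $61,800 cutoff, so the full $1,275 applies.
Total: $2,530 + $1,450 + $1,275 = $5,255.

$5,255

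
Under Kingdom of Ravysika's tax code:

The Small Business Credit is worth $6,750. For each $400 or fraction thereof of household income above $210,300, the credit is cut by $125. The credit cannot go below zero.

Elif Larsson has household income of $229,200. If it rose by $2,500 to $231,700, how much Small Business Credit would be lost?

$750

At $229,200 — income exceeds $210,300 by $18,900, which is 48 full-or-partial $400 increments; reduction = 48 × $125 = $6,000, leaving $750.
At $231,700 — income exceeds $210,300 by $21,400 → 54 increments × $125 = $6,750 ≥ base, so the credit is $0.
Lost: $750 − $0 = $750.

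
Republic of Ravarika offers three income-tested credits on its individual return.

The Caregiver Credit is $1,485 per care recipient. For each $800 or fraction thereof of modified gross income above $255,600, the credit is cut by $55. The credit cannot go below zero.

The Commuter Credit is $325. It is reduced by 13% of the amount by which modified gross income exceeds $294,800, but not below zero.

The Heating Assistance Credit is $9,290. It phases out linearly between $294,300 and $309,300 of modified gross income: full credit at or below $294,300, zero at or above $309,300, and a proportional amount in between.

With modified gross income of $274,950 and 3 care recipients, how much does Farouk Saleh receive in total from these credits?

$12,695

Caregiver Credit: base = 3 × $1,485 = $4,455. income exceeds $255,600 by $19,350, which is 25 full-or-partial $800 increments; reduction = 25 × $55 = $1,375, leaving $3,080.
Commuter Credit: $274,950 is at or below the $294,800 threshold, so the full $325 applies.
Heating Assistance Credit: $274,950 is at or below the $294,300 threshold, so the full $9,290 applies.
Total: $3,080 + $325 + $9,290 = $12,695.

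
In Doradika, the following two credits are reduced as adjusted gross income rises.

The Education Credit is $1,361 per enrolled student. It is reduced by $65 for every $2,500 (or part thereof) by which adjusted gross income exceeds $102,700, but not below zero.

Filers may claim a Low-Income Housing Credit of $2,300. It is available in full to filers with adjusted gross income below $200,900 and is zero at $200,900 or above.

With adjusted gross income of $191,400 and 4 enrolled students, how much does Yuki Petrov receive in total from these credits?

$5,404

Education Credit: base = 4 × $1,361 = $5,444. income exceeds $102,700 by $88,700, which is 36 full-or-partial $2,500 increments; reduction = 36 × $65 = $2,340, leaving $3,104.
Low-Income Housing Credit: $191,400 is below the $200,900 cutoff, so the full $2,300 applies.
Total: $3,104 + $2,300 = $5,404.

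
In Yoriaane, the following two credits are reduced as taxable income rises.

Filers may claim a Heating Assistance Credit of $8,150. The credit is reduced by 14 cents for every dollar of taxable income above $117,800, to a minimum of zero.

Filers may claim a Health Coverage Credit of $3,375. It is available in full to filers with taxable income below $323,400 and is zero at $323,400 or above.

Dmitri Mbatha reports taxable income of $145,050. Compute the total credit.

Heating Assistance Credit: 14% of the $27,250 excess over $117,800 is $3,815; credit = $8,150 − $3,815 = $4,335.
Health Coverage Credit: $145,050 is below the $323,400 cutoff, so the full $3,375 applies.
Total: $4,335 + $3,375 = $7,710.

$7,710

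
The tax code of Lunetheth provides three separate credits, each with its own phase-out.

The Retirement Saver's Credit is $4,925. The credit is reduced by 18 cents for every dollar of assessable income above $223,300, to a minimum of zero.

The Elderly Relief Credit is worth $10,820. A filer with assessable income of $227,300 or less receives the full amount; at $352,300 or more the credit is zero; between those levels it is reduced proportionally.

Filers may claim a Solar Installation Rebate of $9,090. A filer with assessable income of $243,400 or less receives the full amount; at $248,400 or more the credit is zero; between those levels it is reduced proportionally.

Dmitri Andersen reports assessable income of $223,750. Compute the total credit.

$24,754

Retirement Saver's Credit: 18% of the $450 excess over $223,300 is $81; credit = $4,925 − $81 = $4,844.
Elderly Relief Credit: $223,750 is at or below the $227,300 threshold, so the full $10,820 applies.
Solar Installation Rebate: $223,750 is at or below the $243,400 threshold, so the full $9,090 applies.
Total: $4,844 + $10,820 + $9,090 = $24,754.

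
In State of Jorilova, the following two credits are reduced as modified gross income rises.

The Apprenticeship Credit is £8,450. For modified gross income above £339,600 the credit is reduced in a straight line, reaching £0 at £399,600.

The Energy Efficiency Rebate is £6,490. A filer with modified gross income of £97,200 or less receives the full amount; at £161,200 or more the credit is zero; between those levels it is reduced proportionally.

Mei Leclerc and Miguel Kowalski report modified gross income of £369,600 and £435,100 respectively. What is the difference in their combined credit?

£4,225

Mei (£369,600): Apprenticeship Credit: £369,600 is £30,000 into a £60,000 phase-out range, leaving 30,000/60,000 of the credit: £8,450 × 30,000/60,000 = £4,225. Energy Efficiency Rebate: £369,600 is at or above £161,200, so the credit is £0. total £4,225 + £0 = £4,225
Miguel (£435,100): Apprenticeship Credit: £435,100 is at or above £399,600, so the credit is £0. Energy Efficiency Rebate: £435,100 is at or above £161,200, so the credit is £0. total £0 + £0 = £0
Difference: |£4,225 − £0| = £4,225.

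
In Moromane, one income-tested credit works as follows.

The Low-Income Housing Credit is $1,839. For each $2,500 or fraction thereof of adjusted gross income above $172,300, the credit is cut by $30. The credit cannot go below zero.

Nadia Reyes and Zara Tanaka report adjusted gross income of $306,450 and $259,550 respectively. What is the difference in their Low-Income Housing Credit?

Nadia ($306,450): Low-Income Housing Credit: income exceeds $172,300 by $134,150, which is 54 full-or-partial $2,500 increments; reduction = 54 × $30 = $1,620, leaving $219.
Zara ($259,550): Low-Income Housing Credit: income exceeds $172,300 by $87,250, which is 35 full-or-partial $2,500 increments; reduction = 35 × $30 = $1,050, leaving $789.
Difference: |$219 − $789| = $570.

$570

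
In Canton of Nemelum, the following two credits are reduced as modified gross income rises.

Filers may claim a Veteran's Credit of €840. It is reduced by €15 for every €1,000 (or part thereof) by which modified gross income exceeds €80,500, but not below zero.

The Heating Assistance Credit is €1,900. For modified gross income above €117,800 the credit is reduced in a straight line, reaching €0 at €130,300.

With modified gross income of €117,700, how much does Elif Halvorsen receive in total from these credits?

Veteran's Credit: income exceeds €80,500 by €37,200, which is 38 full-or-partial €1,000 increments; reduction = 38 × €15 = €570, leaving €270.
Heating Assistance Credit: €117,700 is at or below the €117,800 threshold, so the full €1,900 applies.
Total: €270 + €1,900 = €2,170.

€2,170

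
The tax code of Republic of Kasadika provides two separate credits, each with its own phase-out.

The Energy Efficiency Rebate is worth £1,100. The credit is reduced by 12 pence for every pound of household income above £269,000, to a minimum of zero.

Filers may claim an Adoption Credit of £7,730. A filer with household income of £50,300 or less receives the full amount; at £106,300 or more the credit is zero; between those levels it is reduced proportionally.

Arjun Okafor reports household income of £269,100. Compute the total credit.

£1,088

Energy Efficiency Rebate: 12% of the £100 excess over £269,000 is £12; credit = £1,100 − £12 = £1,088.
Adoption Credit: £269,100 is at or above £106,300, so the credit is £0.
Total: £1,088 + £0 = £1,088.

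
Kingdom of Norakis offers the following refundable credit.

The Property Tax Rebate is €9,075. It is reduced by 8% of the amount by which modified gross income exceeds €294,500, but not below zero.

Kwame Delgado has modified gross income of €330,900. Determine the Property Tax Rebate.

€6,163

Property Tax Rebate: 8% of the €36,400 excess over €294,500 is €2,912; credit = €9,075 − €2,912 = €6,163.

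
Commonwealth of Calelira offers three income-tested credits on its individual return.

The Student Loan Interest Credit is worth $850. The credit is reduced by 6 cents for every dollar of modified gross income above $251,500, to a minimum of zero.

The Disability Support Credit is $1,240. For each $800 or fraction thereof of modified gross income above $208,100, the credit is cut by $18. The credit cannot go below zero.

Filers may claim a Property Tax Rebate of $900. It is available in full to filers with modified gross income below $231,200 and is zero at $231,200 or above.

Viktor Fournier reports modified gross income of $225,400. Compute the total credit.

Student Loan Interest Credit: $225,400 is at or below the $251,500 threshold, so the full $850 applies.
Disability Support Credit: income exceeds $208,100 by $17,300, which is 22 full-or-partial $800 increments; reduction = 22 × $18 = $396, leaving $844.
Property Tax Rebate: $225,400 is below the $231,200 cutoff, so the full $900 applies.
Total: $850 + $844 + $900 = $2,594.

$2,594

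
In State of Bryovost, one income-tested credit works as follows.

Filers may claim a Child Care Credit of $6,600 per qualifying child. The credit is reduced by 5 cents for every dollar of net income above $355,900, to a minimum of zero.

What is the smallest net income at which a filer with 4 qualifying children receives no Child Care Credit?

Full credit = 4 × $6,600 = $26,400.
The credit falls by 5% of each dollar above $355,900, so it reaches zero when the excess is $26,400 / 5% = $528,000: income = $355,900 + $528,000 = $883,900.

$883,900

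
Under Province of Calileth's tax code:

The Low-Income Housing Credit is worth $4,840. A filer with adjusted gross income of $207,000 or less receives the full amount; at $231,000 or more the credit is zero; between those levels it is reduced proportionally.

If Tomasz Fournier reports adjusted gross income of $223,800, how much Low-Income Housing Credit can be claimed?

Low-Income Housing Credit: $223,800 is $16,800 into a $24,000 phase-out range, leaving 7,200/24,000 of the credit: $4,840 × 7,200/24,000 = $1,452.

$1,452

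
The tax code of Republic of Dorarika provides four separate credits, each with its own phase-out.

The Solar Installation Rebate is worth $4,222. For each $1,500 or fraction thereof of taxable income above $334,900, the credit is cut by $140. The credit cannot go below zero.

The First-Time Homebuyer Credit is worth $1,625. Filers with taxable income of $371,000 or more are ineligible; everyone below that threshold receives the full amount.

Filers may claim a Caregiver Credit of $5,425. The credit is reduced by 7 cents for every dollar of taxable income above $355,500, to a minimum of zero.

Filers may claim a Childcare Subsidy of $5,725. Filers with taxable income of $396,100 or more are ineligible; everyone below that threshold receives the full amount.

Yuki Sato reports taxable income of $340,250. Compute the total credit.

Solar Installation Rebate: income exceeds $334,900 by $5,350, which is 4 full-or-partial $1,500 increments; reduction = 4 × $140 = $560, leaving $3,662.
First-Time Homebuyer Credit: $340,250 is below the $371,000 cutoff, so the full $1,625 applies.
Caregiver Credit: $340,250 is at or below the $355,500 threshold, so the full $5,425 applies.
Childcare Subsidy: $340,250 is below the $396,100 cutoff, so the full $5,725 applies.
Total: $3,662 + $1,625 + $5,425 + $5,725 = $16,437.

$16,437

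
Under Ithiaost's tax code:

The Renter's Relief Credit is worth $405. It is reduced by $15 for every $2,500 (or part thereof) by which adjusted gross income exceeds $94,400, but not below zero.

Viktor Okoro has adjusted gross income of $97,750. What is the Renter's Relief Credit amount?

$375

Renter's Relief Credit: income exceeds $94,400 by $3,350, which is 2 full-or-partial $2,500 increments; reduction = 2 × $15 = $30, leaving $375.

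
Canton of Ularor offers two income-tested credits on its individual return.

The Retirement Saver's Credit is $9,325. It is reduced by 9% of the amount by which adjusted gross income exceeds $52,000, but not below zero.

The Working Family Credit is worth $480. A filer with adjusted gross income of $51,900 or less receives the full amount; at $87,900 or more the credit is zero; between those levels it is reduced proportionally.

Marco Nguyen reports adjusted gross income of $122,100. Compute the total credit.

Retirement Saver's Credit: 9% of the $70,100 excess over $52,000 is $6,309; credit = $9,325 − $6,309 = $3,016.
Working Family Credit: $122,100 is at or above $87,900, so the credit is $0.
Total: $3,016 + $0 = $3,016.

$3,016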